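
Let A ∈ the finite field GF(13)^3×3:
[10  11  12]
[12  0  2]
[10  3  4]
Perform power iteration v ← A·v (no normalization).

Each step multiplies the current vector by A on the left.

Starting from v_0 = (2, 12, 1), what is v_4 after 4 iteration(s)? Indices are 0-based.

v_0 = (2, 12, 1).
v_1 = A·v_0 = (8, 0, 8).
v_2 = A·v_1 = (7, 8, 8).
v_3 = A·v_2 = (7, 9, 9).
v_4 = A·v_3 = (4, 11, 3).

v_4 = (4, 11, 3)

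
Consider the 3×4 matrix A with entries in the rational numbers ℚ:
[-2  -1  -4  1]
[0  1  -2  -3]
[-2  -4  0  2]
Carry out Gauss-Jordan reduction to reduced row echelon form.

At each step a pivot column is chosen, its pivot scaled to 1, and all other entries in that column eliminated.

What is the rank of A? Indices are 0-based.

step 1: normalize row 0 (÷-2) = (1, 1/2, 2, -1/2)
  row 2: subtract -2×row0 = (0, -3, 4, 1)
step 2: normalize row 1 (÷1) = (0, 1, -2, -3)
  row 0: subtract 1/2×row1 = (1, 0, 3, 1)
  row 2: subtract -3×row1 = (0, 0, -2, -8)
step 3: normalize row 2 (÷-2) = (0, 0, 1, 4)
  row 0: subtract 3×row2 = (1, 0, 0, -11)
  row 1: subtract -2×row2 = (0, 1, 0, 5)

rank = 3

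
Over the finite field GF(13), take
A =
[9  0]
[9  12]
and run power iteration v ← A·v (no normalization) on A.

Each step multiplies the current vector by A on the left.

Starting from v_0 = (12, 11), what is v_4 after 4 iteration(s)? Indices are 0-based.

v_4 = (4, 9)

v_0 = (12, 11).
v_1 = A·v_0 = (4, 6).
v_2 = A·v_1 = (10, 4).
v_3 = A·v_2 = (12, 8).
v_4 = A·v_3 = (4, 9).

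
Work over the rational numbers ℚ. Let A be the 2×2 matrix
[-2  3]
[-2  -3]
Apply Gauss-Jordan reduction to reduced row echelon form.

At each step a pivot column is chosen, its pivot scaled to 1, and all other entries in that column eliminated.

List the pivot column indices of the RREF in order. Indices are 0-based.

step 1: normalize row 0 (÷-2) = (1, -3/2)
  row 1: subtract -2×row0 = (0, -6)
step 2: normalize row 1 (÷-6) = (0, 1)
  row 0: subtract -3/2×row1 = (1, 0)

pivot columns: 0, 1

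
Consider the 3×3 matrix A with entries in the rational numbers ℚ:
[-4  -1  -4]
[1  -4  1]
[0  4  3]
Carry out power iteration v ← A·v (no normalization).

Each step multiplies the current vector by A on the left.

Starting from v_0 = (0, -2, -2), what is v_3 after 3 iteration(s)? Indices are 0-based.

v_3 = (60, 104, -166)

v_0 = (0, -2, -2).
v_1 = A·v_0 = (10, 6, -14).
v_2 = A·v_1 = (10, -28, -18).
v_3 = A·v_2 = (60, 104, -166).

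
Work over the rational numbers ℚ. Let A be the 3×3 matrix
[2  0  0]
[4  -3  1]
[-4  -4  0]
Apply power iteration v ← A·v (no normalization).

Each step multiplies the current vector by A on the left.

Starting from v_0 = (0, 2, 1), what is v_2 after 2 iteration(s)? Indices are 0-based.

v_0 = (0, 2, 1).
v_1 = A·v_0 = (0, -5, -8).
v_2 = A·v_1 = (0, 7, 20).

v_2 = (0, 7, 20)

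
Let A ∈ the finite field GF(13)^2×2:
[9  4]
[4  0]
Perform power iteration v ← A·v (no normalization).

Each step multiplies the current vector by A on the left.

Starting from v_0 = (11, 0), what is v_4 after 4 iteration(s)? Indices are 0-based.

v_0 = (11, 0).
v_1 = A·v_0 = (8, 5).
v_2 = A·v_1 = (1, 6).
v_3 = A·v_2 = (7, 4).
v_4 = A·v_3 = (1, 2).

v_4 = (1, 2)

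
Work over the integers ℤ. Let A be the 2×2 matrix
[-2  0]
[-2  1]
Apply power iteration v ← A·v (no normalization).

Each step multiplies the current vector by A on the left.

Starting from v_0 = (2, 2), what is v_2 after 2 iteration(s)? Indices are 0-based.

v_2 = (8, 6)

v_0 = (2, 2).
v_1 = A·v_0 = (-4, -2).
v_2 = A·v_1 = (8, 6).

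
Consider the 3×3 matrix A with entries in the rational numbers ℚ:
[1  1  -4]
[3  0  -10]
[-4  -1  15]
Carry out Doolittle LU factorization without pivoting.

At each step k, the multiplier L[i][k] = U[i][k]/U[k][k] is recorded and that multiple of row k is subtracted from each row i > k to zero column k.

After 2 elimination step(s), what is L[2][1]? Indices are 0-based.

Step 1: pivot at (0,0) is 1.
  row1 ← row1 − (3)·row0  ⇒  L[1][0]=3, U row1=(0, -3, 2)
  row2 ← row2 − (-4)·row0  ⇒  L[2][0]=-4, U row2=(0, 3, -1)
Step 2: pivot at (1,1) is -3.
  row2 ← row2 − (-1)·row1  ⇒  L[2][1]=-1, U row2=(0, 0, 1)

L[2][1] = -1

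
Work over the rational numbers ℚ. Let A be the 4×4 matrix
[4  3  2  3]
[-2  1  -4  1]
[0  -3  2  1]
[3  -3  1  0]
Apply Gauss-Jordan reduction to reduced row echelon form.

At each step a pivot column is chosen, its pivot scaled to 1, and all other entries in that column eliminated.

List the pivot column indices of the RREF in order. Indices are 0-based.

pivot columns: 0, 1, 2, 3

pivot(0,0)=4: scale R0 → (1, 3/4, 1/2, 3/4)
  clear (1,0): R1 −= (-2)R0 → (0, 5/2, -3, 5/2)
  clear (3,0): R3 −= (3)R0 → (0, -21/4, -1/2, -9/4)
pivot(1,1)=5/2: scale R1 → (0, 1, -6/5, 1)
  clear (0,1): R0 −= (3/4)R1 → (1, 0, 7/5, 0)
  clear (2,1): R2 −= (-3)R1 → (0, 0, -8/5, 4)
  clear (3,1): R3 −= (-21/4)R1 → (0, 0, -34/5, 3)
pivot(2,2)=-8/5: scale R2 → (0, 0, 1, -5/2)
  clear (0,2): R0 −= (7/5)R2 → (1, 0, 0, 7/2)
  clear (1,2): R1 −= (-6/5)R2 → (0, 1, 0, -2)
  clear (3,2): R3 −= (-34/5)R2 → (0, 0, 0, -14)
pivot(3,3)=-14: scale R3 → (0, 0, 0, 1)
  clear (0,3): R0 −= (7/2)R3 → (1, 0, 0, 0)
  clear (1,3): R1 −= (-2)R3 → (0, 1, 0, 0)
  clear (2,3): R2 −= (-5/2)R3 → (0, 0, 1, 0)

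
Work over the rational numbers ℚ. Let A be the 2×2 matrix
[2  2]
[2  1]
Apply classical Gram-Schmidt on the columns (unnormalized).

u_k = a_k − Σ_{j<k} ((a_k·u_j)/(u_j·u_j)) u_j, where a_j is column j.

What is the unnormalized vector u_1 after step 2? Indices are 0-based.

Step 1: u_0 = a_0 = (2, 2).
Step 2: u_1 = a_1 − (3/4)·u_0 = (1/2, -1/2).

u_1 = (1/2, -1/2)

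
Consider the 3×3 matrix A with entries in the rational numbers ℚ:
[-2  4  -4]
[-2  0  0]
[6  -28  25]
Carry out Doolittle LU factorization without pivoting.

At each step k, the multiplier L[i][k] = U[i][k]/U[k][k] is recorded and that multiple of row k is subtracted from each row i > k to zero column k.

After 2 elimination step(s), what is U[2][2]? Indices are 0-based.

Step 1: pivot at (0,0) is -2.
  row1 ← row1 − (1)·row0  ⇒  L[1][0]=1, U row1=(0, -4, 4)
  row2 ← row2 − (-3)·row0  ⇒  L[2][0]=-3, U row2=(0, -16, 13)
Step 2: pivot at (1,1) is -4.
  row2 ← row2 − (4)·row1  ⇒  L[2][1]=4, U row2=(0, 0, -3)

U[2][2] = -3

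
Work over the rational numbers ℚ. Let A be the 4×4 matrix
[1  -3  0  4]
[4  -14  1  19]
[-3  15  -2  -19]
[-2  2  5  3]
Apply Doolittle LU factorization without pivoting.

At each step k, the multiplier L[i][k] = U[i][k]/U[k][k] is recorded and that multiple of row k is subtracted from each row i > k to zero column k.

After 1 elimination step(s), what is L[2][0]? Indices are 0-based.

Step 1: pivot at (0,0) is 1.
  row1 ← row1 − (4)·row0  ⇒  L[1][0]=4, U row1=(0, -2, 1, 3)
  row2 ← row2 − (-3)·row0  ⇒  L[2][0]=-3, U row2=(0, 6, -2, -7)
  row3 ← row3 − (-2)·row0  ⇒  L[3][0]=-2, U row3=(0, -4, 5, 11)

L[2][0] = -3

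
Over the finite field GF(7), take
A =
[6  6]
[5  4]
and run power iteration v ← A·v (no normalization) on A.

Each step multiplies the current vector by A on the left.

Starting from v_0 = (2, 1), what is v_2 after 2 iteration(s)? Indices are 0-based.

v_0 = (2, 1).
v_1 = A·v_0 = (4, 0).
v_2 = A·v_1 = (3, 6).

v_2 = (3, 6)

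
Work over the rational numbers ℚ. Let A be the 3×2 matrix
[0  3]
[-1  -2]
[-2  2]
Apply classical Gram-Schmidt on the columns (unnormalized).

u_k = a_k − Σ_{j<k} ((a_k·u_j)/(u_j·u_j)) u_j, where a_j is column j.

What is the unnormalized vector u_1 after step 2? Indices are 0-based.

Step 1: u_0 = a_0 = (0, -1, -2).
Step 2: u_1 = a_1 − (-2/5)·u_0 = (3, -12/5, 6/5).

u_1 = (3, -12/5, 6/5)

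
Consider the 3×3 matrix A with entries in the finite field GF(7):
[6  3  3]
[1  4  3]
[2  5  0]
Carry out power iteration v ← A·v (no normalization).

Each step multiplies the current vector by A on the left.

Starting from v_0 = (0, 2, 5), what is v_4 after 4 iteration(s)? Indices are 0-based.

v_0 = (0, 2, 5).
v_1 = A·v_0 = (0, 2, 3).
v_2 = A·v_1 = (1, 3, 3).
v_3 = A·v_2 = (3, 1, 3).
v_4 = A·v_3 = (2, 2, 4).

v_4 = (2, 2, 4)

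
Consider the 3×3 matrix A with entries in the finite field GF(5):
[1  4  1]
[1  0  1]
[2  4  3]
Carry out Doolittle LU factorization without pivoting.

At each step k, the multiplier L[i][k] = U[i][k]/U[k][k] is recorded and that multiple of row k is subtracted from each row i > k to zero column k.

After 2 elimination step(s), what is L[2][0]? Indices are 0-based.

L[2][0] = 2

[col 0] pivot 1
  R1 -= 1*R0 → (0, 1, 0)  (L[1][0] := 1)
  R2 -= 2*R0 → (0, 1, 1)  (L[2][0] := 2)
[col 1] pivot 1
  R2 -= 1*R1 → (0, 0, 1)  (L[2][1] := 1)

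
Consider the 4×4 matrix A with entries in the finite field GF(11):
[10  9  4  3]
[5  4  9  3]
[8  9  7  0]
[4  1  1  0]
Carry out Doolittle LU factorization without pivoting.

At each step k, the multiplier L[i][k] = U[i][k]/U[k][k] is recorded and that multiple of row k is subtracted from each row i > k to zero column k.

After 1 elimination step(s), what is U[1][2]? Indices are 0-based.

k=0: U[0][0]=10
  eliminate (1,0): mult=6, new row 1: (0, 5, 7, 7); set L[1][0]=6
  eliminate (2,0): mult=3, new row 2: (0, 4, 6, 2); set L[2][0]=3
  eliminate (3,0): mult=7, new row 3: (0, 4, 6, 1); set L[3][0]=7

U[1][2] = 7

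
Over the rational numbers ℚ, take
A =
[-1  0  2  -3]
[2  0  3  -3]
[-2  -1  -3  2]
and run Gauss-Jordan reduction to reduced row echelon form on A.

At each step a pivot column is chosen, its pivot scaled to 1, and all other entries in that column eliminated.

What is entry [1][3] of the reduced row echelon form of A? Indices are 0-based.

step 1: normalize row 0 (÷-1) = (1, 0, -2, 3)
  row 1: subtract 2×row0 = (0, 0, 7, -9)
  row 2: subtract -2×row0 = (0, -1, -7, 8)
step 2: exchange rows 1,2
step 2: normalize row 1 (÷-1) = (0, 1, 7, -8)
step 3: normalize row 2 (÷7) = (0, 0, 1, -9/7)
  row 0: subtract -2×row2 = (1, 0, 0, 3/7)
  row 1: subtract 7×row2 = (0, 1, 0, 1)

M[1][3] = 1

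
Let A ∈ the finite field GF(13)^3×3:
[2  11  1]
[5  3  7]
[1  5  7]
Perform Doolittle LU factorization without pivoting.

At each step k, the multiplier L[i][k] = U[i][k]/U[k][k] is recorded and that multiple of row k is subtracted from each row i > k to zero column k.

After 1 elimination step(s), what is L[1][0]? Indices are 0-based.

L[1][0] = 9

k=0: U[0][0]=2
  eliminate (1,0): mult=9, new row 1: (0, 8, 11); set L[1][0]=9
  eliminate (2,0): mult=7, new row 2: (0, 6, 0); set L[2][0]=7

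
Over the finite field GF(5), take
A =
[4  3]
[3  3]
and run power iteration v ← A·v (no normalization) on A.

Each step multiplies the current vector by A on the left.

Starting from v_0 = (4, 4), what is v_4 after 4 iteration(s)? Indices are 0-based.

v_0 = (4, 4).
v_1 = A·v_0 = (3, 4).
v_2 = A·v_1 = (4, 1).
v_3 = A·v_2 = (4, 0).
v_4 = A·v_3 = (1, 2).

v_4 = (1, 2)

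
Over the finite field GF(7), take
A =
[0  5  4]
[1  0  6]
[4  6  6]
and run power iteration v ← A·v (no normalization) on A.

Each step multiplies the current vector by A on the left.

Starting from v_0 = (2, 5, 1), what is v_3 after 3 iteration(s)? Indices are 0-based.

v_0 = (2, 5, 1).
v_1 = A·v_0 = (1, 1, 2).
v_2 = A·v_1 = (6, 6, 1).
v_3 = A·v_2 = (6, 5, 3).

v_3 = (6, 5, 3)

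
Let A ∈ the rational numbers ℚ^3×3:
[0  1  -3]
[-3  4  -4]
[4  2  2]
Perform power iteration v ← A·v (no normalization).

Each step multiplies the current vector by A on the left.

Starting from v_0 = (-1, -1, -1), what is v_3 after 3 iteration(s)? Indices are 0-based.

v_3 = (44, 79, 180)

v_0 = (-1, -1, -1).
v_1 = A·v_0 = (2, 3, -8).
v_2 = A·v_1 = (27, 38, -2).
v_3 = A·v_2 = (44, 79, 180).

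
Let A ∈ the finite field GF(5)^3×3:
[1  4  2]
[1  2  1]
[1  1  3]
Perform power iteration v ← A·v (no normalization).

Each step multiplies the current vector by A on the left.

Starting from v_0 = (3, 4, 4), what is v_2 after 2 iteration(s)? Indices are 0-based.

v_2 = (0, 1, 4)

v_0 = (3, 4, 4).
v_1 = A·v_0 = (2, 0, 4).
v_2 = A·v_1 = (0, 1, 4).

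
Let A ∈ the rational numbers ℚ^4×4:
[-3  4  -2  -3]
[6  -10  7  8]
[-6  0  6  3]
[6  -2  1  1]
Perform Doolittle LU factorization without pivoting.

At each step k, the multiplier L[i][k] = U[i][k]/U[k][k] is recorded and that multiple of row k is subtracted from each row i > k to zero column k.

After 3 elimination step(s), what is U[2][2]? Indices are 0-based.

U[2][2] = -2

[col 0] pivot -3
  R1 -= -2*R0 → (0, -2, 3, 2)  (L[1][0] := -2)
  R2 -= 2*R0 → (0, -8, 10, 9)  (L[2][0] := 2)
  R3 -= -2*R0 → (0, 6, -3, -5)  (L[3][0] := -2)
[col 1] pivot -2
  R2 -= 4*R1 → (0, 0, -2, 1)  (L[2][1] := 4)
  R3 -= -3*R1 → (0, 0, 6, 1)  (L[3][1] := -3)
[col 2] pivot -2
  R3 -= -3*R2 → (0, 0, 0, 4)  (L[3][2] := -3)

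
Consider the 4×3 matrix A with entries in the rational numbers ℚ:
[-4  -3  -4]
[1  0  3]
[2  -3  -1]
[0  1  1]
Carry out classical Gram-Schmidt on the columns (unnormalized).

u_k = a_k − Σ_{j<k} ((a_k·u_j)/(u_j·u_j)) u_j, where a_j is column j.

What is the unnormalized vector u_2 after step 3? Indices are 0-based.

Step 1: u_0 = a_0 = (-4, 1, 2, 0).
Step 2: u_1 = a_1 − (2/7)·u_0 = (-13/7, -2/7, -25/7, 1).
Step 3: u_2 = a_2 − (17/21)·u_0 − (78/121)·u_1 = (158/363, 862/363, -115/363, 43/121).

u_2 = (158/363, 862/363, -115/363, 43/121)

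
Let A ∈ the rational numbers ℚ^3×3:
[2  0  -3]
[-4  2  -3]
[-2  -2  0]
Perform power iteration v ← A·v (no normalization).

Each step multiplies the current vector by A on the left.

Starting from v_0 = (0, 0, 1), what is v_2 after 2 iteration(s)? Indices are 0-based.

v_0 = (0, 0, 1).
v_1 = A·v_0 = (-3, -3, 0).
v_2 = A·v_1 = (-6, 6, 12).

v_2 = (-6, 6, 12)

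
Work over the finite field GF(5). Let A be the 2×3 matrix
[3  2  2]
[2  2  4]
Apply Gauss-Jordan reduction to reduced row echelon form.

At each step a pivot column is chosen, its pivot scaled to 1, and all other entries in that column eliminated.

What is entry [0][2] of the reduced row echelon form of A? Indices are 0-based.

[1] R0 /= 3  ⇒  (1, 4, 4)
     R1 -= 2·R0  ⇒  (0, 4, 1)
[2] R1 /= 4  ⇒  (0, 1, 4)
     R0 -= 4·R1  ⇒  (1, 0, 3)

M[0][2] = 3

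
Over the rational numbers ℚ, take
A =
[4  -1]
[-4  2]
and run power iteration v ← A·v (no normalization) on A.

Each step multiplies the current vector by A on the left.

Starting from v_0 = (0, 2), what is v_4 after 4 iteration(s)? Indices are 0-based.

v_4 = (-336, 416)

v_0 = (0, 2).
v_1 = A·v_0 = (-2, 4).
v_2 = A·v_1 = (-12, 16).
v_3 = A·v_2 = (-64, 80).
v_4 = A·v_3 = (-336, 416).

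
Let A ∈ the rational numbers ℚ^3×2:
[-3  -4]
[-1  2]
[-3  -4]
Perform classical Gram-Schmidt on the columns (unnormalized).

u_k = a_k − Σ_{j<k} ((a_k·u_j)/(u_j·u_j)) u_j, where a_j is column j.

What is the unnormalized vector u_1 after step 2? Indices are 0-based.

u_1 = (-10/19, 60/19, -10/19)

Step 1: u_0 = a_0 = (-3, -1, -3).
Step 2: u_1 = a_1 − (22/19)·u_0 = (-10/19, 60/19, -10/19).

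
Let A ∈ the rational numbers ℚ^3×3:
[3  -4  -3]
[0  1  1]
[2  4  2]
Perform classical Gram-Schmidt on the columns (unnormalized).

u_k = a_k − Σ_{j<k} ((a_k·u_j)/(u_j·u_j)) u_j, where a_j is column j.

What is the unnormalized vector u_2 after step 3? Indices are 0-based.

Step 1: u_0 = a_0 = (3, 0, 2).
Step 2: u_1 = a_1 − (-4/13)·u_0 = (-40/13, 1, 60/13).
Step 3: u_2 = a_2 − (-5/13)·u_0 − (253/413)·u_1 = (16/413, 160/413, -24/413).

u_2 = (16/413, 160/413, -24/413)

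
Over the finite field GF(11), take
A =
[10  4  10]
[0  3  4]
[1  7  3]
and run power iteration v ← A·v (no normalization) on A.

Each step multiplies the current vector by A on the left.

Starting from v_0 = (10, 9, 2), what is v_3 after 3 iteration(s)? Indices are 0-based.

v_0 = (10, 9, 2).
v_1 = A·v_0 = (2, 2, 2).
v_2 = A·v_1 = (4, 3, 0).
v_3 = A·v_2 = (8, 9, 3).

v_3 = (8, 9, 3)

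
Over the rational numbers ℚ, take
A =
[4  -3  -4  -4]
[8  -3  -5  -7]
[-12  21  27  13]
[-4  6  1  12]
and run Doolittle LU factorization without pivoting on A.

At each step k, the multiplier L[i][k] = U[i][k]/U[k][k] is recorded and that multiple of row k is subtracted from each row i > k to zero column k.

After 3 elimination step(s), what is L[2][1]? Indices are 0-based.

Step 1: pivot at (0,0) is 4.
  row1 ← row1 − (2)·row0  ⇒  L[1][0]=2, U row1=(0, 3, 3, 1)
  row2 ← row2 − (-3)·row0  ⇒  L[2][0]=-3, U row2=(0, 12, 15, 1)
  row3 ← row3 − (-1)·row0  ⇒  L[3][0]=-1, U row3=(0, 3, -3, 8)
Step 2: pivot at (1,1) is 3.
  row2 ← row2 − (4)·row1  ⇒  L[2][1]=4, U row2=(0, 0, 3, -3)
  row3 ← row3 − (1)·row1  ⇒  L[3][1]=1, U row3=(0, 0, -6, 7)
Step 3: pivot at (2,2) is 3.
  row3 ← row3 − (-2)·row2  ⇒  L[3][2]=-2, U row3=(0, 0, 0, 1)

L[2][1] = 4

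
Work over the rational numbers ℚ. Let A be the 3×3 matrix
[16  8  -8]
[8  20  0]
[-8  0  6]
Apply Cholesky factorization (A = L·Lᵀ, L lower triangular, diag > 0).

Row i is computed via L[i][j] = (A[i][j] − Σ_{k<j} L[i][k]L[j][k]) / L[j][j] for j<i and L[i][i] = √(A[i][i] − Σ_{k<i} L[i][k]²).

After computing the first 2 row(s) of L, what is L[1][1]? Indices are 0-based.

Step 1: L[0][0] = √(16) = 4.
  L[1][0] = (8) / L[0][0] = 2.
Step 2: L[1][1] = √(16) = 4.

L[1][1] = 4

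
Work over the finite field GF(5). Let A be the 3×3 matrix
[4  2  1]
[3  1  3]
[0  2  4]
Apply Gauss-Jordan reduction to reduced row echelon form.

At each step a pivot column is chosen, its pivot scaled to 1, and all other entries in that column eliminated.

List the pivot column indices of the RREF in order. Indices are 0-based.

[1] R0 /= 4  ⇒  (1, 3, 4)
     R1 -= 3·R0  ⇒  (0, 2, 1)
[2] R1 /= 2  ⇒  (0, 1, 3)
     R0 -= 3·R1  ⇒  (1, 0, 0)
     R2 -= 2·R1  ⇒  (0, 0, 3)
[3] R2 /= 3  ⇒  (0, 0, 1)
     R1 -= 3·R2  ⇒  (0, 1, 0)

pivot columns: 0, 1, 2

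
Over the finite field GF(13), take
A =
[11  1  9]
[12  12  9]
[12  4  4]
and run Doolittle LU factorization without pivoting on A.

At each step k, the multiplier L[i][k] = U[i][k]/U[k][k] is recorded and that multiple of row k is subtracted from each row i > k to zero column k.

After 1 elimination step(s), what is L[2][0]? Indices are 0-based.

[col 0] pivot 11
  R1 -= 7*R0 → (0, 5, 11)  (L[1][0] := 7)
  R2 -= 7*R0 → (0, 10, 6)  (L[2][0] := 7)

L[2][0] = 7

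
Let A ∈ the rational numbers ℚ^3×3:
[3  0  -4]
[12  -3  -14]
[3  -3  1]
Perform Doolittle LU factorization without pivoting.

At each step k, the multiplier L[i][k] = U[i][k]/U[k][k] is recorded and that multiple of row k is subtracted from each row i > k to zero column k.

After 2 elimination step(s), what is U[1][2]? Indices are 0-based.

U[1][2] = 2

Step 1: pivot at (0,0) is 3.
  row1 ← row1 − (4)·row0  ⇒  L[1][0]=4, U row1=(0, -3, 2)
  row2 ← row2 − (1)·row0  ⇒  L[2][0]=1, U row2=(0, -3, 5)
Step 2: pivot at (1,1) is -3.
  row2 ← row2 − (1)·row1  ⇒  L[2][1]=1, U row2=(0, 0, 3)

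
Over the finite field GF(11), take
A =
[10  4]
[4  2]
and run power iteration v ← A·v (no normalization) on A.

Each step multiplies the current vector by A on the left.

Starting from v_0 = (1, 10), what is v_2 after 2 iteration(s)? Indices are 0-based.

v_2 = (2, 6)

v_0 = (1, 10).
v_1 = A·v_0 = (6, 2).
v_2 = A·v_1 = (2, 6).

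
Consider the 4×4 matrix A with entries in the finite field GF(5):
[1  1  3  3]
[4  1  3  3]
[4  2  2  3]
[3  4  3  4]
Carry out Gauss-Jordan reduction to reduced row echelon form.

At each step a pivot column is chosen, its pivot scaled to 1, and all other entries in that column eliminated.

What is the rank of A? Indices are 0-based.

rank = 3

step 1: normalize row 0 (÷1) = (1, 1, 3, 3)
  row 1: subtract 4×row0 = (0, 2, 1, 1)
  row 2: subtract 4×row0 = (0, 3, 0, 1)
  row 3: subtract 3×row0 = (0, 1, 4, 0)
step 2: normalize row 1 (÷2) = (0, 1, 3, 3)
  row 0: subtract 1×row1 = (1, 0, 0, 0)
  row 2: subtract 3×row1 = (0, 0, 1, 2)
  row 3: subtract 1×row1 = (0, 0, 1, 2)
step 3: normalize row 2 (÷1) = (0, 0, 1, 2)
  row 1: subtract 3×row2 = (0, 1, 0, 2)
  row 3: subtract 1×row2 = (0, 0, 0, 0)
skip col 3 (zero from row 3)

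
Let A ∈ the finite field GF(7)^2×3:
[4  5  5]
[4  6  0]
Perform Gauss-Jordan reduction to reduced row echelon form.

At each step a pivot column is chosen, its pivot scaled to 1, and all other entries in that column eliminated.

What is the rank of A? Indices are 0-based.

[1] R0 /= 4  ⇒  (1, 3, 3)
     R1 -= 4·R0  ⇒  (0, 1, 2)
[2] R1 /= 1  ⇒  (0, 1, 2)
     R0 -= 3·R1  ⇒  (1, 0, 4)

rank = 2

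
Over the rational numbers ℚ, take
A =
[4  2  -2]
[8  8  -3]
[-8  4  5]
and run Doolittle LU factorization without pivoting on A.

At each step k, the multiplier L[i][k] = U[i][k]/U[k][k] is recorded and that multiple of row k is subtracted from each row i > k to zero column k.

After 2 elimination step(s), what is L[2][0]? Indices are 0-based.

[col 0] pivot 4
  R1 -= 2*R0 → (0, 4, 1)  (L[1][0] := 2)
  R2 -= -2*R0 → (0, 8, 1)  (L[2][0] := -2)
[col 1] pivot 4
  R2 -= 2*R1 → (0, 0, -1)  (L[2][1] := 2)

L[2][0] = -2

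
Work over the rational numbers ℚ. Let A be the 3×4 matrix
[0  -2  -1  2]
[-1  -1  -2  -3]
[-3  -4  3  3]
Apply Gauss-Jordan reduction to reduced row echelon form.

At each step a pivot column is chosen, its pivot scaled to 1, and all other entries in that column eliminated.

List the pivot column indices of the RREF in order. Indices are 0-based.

pivot columns: 0, 1, 2

pivot(0,0): swap R0↔R1
pivot(0,0)=-1: scale R0 → (1, 1, 2, 3)
  clear (2,0): R2 −= (-3)R0 → (0, -1, 9, 12)
pivot(1,1)=-2: scale R1 → (0, 1, 1/2, -1)
  clear (0,1): R0 −= (1)R1 → (1, 0, 3/2, 4)
  clear (2,1): R2 −= (-1)R1 → (0, 0, 19/2, 11)
pivot(2,2)=19/2: scale R2 → (0, 0, 1, 22/19)
  clear (0,2): R0 −= (3/2)R2 → (1, 0, 0, 43/19)
  clear (1,2): R1 −= (1/2)R2 → (0, 1, 0, -30/19)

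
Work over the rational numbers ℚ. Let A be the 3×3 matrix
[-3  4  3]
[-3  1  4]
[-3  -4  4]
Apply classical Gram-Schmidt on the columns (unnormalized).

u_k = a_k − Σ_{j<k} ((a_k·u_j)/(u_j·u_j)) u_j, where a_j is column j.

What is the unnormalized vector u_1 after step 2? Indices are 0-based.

u_1 = (11/3, 2/3, -13/3)

Step 1: u_0 = a_0 = (-3, -3, -3).
Step 2: u_1 = a_1 − (-1/9)·u_0 = (11/3, 2/3, -13/3).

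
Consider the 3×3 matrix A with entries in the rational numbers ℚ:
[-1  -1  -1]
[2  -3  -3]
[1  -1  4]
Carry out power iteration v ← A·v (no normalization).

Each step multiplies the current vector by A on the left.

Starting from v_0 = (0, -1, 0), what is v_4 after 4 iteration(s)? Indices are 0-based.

v_4 = (-40, -55, 51)

v_0 = (0, -1, 0).
v_1 = A·v_0 = (1, 3, 1).
v_2 = A·v_1 = (-5, -10, 2).
v_3 = A·v_2 = (13, 14, 13).
v_4 = A·v_3 = (-40, -55, 51).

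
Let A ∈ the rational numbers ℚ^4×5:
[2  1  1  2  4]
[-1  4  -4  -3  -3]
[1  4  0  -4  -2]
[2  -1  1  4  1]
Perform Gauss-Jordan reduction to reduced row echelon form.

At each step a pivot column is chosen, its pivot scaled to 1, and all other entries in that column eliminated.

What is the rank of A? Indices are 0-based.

pivot(0,0)=2: scale R0 → (1, 1/2, 1/2, 1, 2)
  clear (1,0): R1 −= (-1)R0 → (0, 9/2, -7/2, -2, -1)
  clear (2,0): R2 −= (1)R0 → (0, 7/2, -1/2, -5, -4)
  clear (3,0): R3 −= (2)R0 → (0, -2, 0, 2, -3)
pivot(1,1)=9/2: scale R1 → (0, 1, -7/9, -4/9, -2/9)
  clear (0,1): R0 −= (1/2)R1 → (1, 0, 8/9, 11/9, 19/9)
  clear (2,1): R2 −= (7/2)R1 → (0, 0, 20/9, -31/9, -29/9)
  clear (3,1): R3 −= (-2)R1 → (0, 0, -14/9, 10/9, -31/9)
pivot(2,2)=20/9: scale R2 → (0, 0, 1, -31/20, -29/20)
  clear (0,2): R0 −= (8/9)R2 → (1, 0, 0, 13/5, 17/5)
  clear (1,2): R1 −= (-7/9)R2 → (0, 1, 0, -33/20, -27/20)
  clear (3,2): R3 −= (-14/9)R2 → (0, 0, 0, -13/10, -57/10)
pivot(3,3)=-13/10: scale R3 → (0, 0, 0, 1, 57/13)
  clear (0,3): R0 −= (13/5)R3 → (1, 0, 0, 0, -8)
  clear (1,3): R1 −= (-33/20)R3 → (0, 1, 0, 0, 153/26)
  clear (2,3): R2 −= (-31/20)R3 → (0, 0, 1, 0, 139/26)

rank = 4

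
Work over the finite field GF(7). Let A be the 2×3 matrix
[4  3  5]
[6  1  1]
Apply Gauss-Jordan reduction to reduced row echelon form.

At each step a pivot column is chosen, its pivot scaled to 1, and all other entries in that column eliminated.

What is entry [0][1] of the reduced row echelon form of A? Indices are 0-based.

M[0][1] = 6

step 1: normalize row 0 (÷4) = (1, 6, 3)
  row 1: subtract 6×row0 = (0, 0, 4)
skip col 1 (zero from row 1)
step 2: normalize row 1 (÷4) = (0, 0, 1)
  row 0: subtract 3×row1 = (1, 6, 0)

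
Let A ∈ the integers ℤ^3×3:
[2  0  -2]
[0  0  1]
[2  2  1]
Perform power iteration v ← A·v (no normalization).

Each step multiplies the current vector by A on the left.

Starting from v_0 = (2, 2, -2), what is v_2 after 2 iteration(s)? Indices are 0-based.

v_2 = (4, 6, 18)

v_0 = (2, 2, -2).
v_1 = A·v_0 = (8, -2, 6).
v_2 = A·v_1 = (4, 6, 18).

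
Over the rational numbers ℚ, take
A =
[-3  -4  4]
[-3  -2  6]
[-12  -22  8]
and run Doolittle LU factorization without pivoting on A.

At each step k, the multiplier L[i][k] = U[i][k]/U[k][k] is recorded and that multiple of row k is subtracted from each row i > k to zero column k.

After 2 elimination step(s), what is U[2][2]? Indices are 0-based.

U[2][2] = -2

Step 1: pivot at (0,0) is -3.
  row1 ← row1 − (1)·row0  ⇒  L[1][0]=1, U row1=(0, 2, 2)
  row2 ← row2 − (4)·row0  ⇒  L[2][0]=4, U row2=(0, -6, -8)
Step 2: pivot at (1,1) is 2.
  row2 ← row2 − (-3)·row1  ⇒  L[2][1]=-3, U row2=(0, 0, -2)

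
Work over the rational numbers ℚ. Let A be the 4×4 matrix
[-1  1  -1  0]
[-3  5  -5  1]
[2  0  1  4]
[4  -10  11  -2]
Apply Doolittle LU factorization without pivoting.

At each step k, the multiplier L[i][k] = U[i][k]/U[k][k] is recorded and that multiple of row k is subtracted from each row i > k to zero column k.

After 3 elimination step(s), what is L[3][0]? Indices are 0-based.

L[3][0] = -4

[col 0] pivot -1
  R1 -= 3*R0 → (0, 2, -2, 1)  (L[1][0] := 3)
  R2 -= -2*R0 → (0, 2, -1, 4)  (L[2][0] := -2)
  R3 -= -4*R0 → (0, -6, 7, -2)  (L[3][0] := -4)
[col 1] pivot 2
  R2 -= 1*R1 → (0, 0, 1, 3)  (L[2][1] := 1)
  R3 -= -3*R1 → (0, 0, 1, 1)  (L[3][1] := -3)
[col 2] pivot 1
  R3 -= 1*R2 → (0, 0, 0, -2)  (L[3][2] := 1)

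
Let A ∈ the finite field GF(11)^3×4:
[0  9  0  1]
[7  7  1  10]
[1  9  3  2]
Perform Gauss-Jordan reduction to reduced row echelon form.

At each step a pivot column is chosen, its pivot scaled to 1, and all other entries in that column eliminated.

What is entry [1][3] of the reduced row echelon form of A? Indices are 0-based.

pivot(0,0): swap R0↔R1
pivot(0,0)=7: scale R0 → (1, 1, 8, 3)
  clear (2,0): R2 −= (1)R0 → (0, 8, 6, 10)
pivot(1,1)=9: scale R1 → (0, 1, 0, 5)
  clear (0,1): R0 −= (1)R1 → (1, 0, 8, 9)
  clear (2,1): R2 −= (8)R1 → (0, 0, 6, 3)
pivot(2,2)=6: scale R2 → (0, 0, 1, 6)
  clear (0,2): R0 −= (8)R2 → (1, 0, 0, 5)

M[1][3] = 5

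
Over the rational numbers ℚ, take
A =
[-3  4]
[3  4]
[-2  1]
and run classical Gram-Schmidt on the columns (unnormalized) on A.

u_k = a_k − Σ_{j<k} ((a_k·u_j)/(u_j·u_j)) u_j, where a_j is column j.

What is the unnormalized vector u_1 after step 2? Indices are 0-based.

u_1 = (41/11, 47/11, 9/11)

Step 1: u_0 = a_0 = (-3, 3, -2).
Step 2: u_1 = a_1 − (-1/11)·u_0 = (41/11, 47/11, 9/11).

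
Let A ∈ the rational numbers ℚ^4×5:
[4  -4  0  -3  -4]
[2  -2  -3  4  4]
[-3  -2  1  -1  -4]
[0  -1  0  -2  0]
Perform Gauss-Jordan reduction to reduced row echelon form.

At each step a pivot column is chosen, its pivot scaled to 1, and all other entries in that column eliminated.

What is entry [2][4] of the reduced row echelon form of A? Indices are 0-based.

M[2][4] = -316/103

pivot(0,0)=4: scale R0 → (1, -1, 0, -3/4, -1)
  clear (1,0): R1 −= (2)R0 → (0, 0, -3, 11/2, 6)
  clear (2,0): R2 −= (-3)R0 → (0, -5, 1, -13/4, -7)
pivot(1,1): swap R1↔R2
pivot(1,1)=-5: scale R1 → (0, 1, -1/5, 13/20, 7/5)
  clear (0,1): R0 −= (-1)R1 → (1, 0, -1/5, -1/10, 2/5)
  clear (3,1): R3 −= (-1)R1 → (0, 0, -1/5, -27/20, 7/5)
pivot(2,2)=-3: scale R2 → (0, 0, 1, -11/6, -2)
  clear (0,2): R0 −= (-1/5)R2 → (1, 0, 0, -7/15, 0)
  clear (1,2): R1 −= (-1/5)R2 → (0, 1, 0, 17/60, 1)
  clear (3,2): R3 −= (-1/5)R2 → (0, 0, 0, -103/60, 1)
pivot(3,3)=-103/60: scale R3 → (0, 0, 0, 1, -60/103)
  clear (0,3): R0 −= (-7/15)R3 → (1, 0, 0, 0, -28/103)
  clear (1,3): R1 −= (17/60)R3 → (0, 1, 0, 0, 120/103)
  clear (2,3): R2 −= (-11/6)R3 → (0, 0, 1, 0, -316/103)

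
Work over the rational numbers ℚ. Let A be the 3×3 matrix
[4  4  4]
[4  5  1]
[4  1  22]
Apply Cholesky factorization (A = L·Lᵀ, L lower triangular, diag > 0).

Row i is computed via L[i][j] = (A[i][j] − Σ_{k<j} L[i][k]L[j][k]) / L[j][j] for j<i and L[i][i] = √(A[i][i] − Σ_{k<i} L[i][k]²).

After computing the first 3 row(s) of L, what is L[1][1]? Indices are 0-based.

L[1][1] = 1

Step 1: L[0][0] = √(4) = 2.
  L[1][0] = (4) / L[0][0] = 2.
Step 2: L[1][1] = √(1) = 1.
  L[2][0] = (4) / L[0][0] = 2.
  L[2][1] = (-3) / L[1][1] = -3.
Step 3: L[2][2] = √(9) = 3.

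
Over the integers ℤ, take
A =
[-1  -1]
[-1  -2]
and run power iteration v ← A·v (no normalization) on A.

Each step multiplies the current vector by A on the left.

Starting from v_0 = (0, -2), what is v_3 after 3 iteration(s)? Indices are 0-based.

v_0 = (0, -2).
v_1 = A·v_0 = (2, 4).
v_2 = A·v_1 = (-6, -10).
v_3 = A·v_2 = (16, 26).

v_3 = (16, 26)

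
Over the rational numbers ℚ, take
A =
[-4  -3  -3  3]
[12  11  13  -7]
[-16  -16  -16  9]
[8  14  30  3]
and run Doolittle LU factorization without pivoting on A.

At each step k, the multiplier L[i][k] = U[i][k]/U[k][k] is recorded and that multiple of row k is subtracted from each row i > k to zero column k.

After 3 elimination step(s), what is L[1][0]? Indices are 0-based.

L[1][0] = -3

k=0: U[0][0]=-4
  eliminate (1,0): mult=-3, new row 1: (0, 2, 4, 2); set L[1][0]=-3
  eliminate (2,0): mult=4, new row 2: (0, -4, -4, -3); set L[2][0]=4
  eliminate (3,0): mult=-2, new row 3: (0, 8, 24, 9); set L[3][0]=-2
k=1: U[1][1]=2
  eliminate (2,1): mult=-2, new row 2: (0, 0, 4, 1); set L[2][1]=-2
  eliminate (3,1): mult=4, new row 3: (0, 0, 8, 1); set L[3][1]=4
k=2: U[2][2]=4
  eliminate (3,2): mult=2, new row 3: (0, 0, 0, -1); set L[3][2]=2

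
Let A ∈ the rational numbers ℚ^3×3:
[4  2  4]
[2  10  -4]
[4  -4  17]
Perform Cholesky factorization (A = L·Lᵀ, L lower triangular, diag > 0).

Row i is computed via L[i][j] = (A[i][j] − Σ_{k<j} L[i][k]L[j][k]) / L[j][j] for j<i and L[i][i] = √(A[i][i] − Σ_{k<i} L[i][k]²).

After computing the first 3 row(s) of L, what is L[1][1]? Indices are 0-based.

L[1][1] = 3

Step 1: L[0][0] = √(4) = 2.
  L[1][0] = (2) / L[0][0] = 1.
Step 2: L[1][1] = √(9) = 3.
  L[2][0] = (4) / L[0][0] = 2.
  L[2][1] = (-6) / L[1][1] = -2.
Step 3: L[2][2] = √(9) = 3.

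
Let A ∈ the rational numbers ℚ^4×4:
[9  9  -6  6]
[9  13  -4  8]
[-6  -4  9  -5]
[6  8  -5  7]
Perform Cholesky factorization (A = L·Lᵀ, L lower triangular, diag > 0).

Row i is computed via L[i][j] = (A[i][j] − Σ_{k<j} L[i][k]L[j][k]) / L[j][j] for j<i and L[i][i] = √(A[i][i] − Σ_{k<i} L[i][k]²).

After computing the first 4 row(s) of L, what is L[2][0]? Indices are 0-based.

L[2][0] = -2

Step 1: L[0][0] = √(9) = 3.
  L[1][0] = (9) / L[0][0] = 3.
Step 2: L[1][1] = √(4) = 2.
  L[2][0] = (-6) / L[0][0] = -2.
  L[2][1] = (2) / L[1][1] = 1.
Step 3: L[2][2] = √(4) = 2.
  L[3][0] = (6) / L[0][0] = 2.
  L[3][1] = (2) / L[1][1] = 1.
  L[3][2] = (-2) / L[2][2] = -1.
Step 4: L[3][3] = √(1) = 1.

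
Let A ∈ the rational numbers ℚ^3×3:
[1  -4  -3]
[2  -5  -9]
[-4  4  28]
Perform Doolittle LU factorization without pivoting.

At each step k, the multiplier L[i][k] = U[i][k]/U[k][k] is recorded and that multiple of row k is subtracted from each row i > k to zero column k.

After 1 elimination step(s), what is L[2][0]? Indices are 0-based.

Step 1: pivot at (0,0) is 1.
  row1 ← row1 − (2)·row0  ⇒  L[1][0]=2, U row1=(0, 3, -3)
  row2 ← row2 − (-4)·row0  ⇒  L[2][0]=-4, U row2=(0, -12, 16)

L[2][0] = -4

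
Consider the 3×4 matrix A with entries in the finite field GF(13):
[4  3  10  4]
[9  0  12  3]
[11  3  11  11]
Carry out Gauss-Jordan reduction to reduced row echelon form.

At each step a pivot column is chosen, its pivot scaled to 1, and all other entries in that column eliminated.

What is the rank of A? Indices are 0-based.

rank = 3

pivot(0,0)=4: scale R0 → (1, 4, 9, 1)
  clear (1,0): R1 −= (9)R0 → (0, 3, 9, 7)
  clear (2,0): R2 −= (11)R0 → (0, 11, 3, 0)
pivot(1,1)=3: scale R1 → (0, 1, 3, 11)
  clear (0,1): R0 −= (4)R1 → (1, 0, 10, 9)
  clear (2,1): R2 −= (11)R1 → (0, 0, 9, 9)
pivot(2,2)=9: scale R2 → (0, 0, 1, 1)
  clear (0,2): R0 −= (10)R2 → (1, 0, 0, 12)
  clear (1,2): R1 −= (3)R2 → (0, 1, 0, 8)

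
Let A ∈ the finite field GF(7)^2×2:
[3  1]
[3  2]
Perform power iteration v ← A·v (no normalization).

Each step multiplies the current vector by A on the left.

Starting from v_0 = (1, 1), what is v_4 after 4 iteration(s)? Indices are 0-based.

v_0 = (1, 1).
v_1 = A·v_0 = (4, 5).
v_2 = A·v_1 = (3, 1).
v_3 = A·v_2 = (3, 4).
v_4 = A·v_3 = (6, 3).

v_4 = (6, 3)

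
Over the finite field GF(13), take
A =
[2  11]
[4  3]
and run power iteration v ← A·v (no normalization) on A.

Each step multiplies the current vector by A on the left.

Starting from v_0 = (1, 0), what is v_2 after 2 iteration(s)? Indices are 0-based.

v_2 = (9, 7)

v_0 = (1, 0).
v_1 = A·v_0 = (2, 4).
v_2 = A·v_1 = (9, 7).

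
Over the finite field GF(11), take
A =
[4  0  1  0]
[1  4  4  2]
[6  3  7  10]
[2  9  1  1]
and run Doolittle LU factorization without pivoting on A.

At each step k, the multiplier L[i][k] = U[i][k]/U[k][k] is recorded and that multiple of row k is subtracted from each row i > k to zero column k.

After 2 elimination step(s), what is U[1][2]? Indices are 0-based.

Step 1: pivot at (0,0) is 4.
  row1 ← row1 − (3)·row0  ⇒  L[1][0]=3, U row1=(0, 4, 1, 2)
  row2 ← row2 − (7)·row0  ⇒  L[2][0]=7, U row2=(0, 3, 0, 10)
  row3 ← row3 − (6)·row0  ⇒  L[3][0]=6, U row3=(0, 9, 6, 1)
Step 2: pivot at (1,1) is 4.
  row2 ← row2 − (9)·row1  ⇒  L[2][1]=9, U row2=(0, 0, 2, 3)
  row3 ← row3 − (5)·row1  ⇒  L[3][1]=5, U row3=(0, 0, 1, 2)

U[1][2] = 1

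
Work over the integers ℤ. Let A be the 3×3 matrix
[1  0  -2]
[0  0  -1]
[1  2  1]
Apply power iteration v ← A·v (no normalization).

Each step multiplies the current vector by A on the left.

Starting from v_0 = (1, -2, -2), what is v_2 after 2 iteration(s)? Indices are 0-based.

v_0 = (1, -2, -2).
v_1 = A·v_0 = (5, 2, -5).
v_2 = A·v_1 = (15, 5, 4).

v_2 = (15, 5, 4)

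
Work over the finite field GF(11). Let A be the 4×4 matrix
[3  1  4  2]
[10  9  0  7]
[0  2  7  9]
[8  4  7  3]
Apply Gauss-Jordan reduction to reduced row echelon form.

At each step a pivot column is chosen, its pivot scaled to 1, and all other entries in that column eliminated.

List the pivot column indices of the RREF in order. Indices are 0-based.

step 1: normalize row 0 (÷3) = (1, 4, 5, 8)
  row 1: subtract 10×row0 = (0, 2, 5, 4)
  row 3: subtract 8×row0 = (0, 5, 0, 5)
step 2: normalize row 1 (÷2) = (0, 1, 8, 2)
  row 0: subtract 4×row1 = (1, 0, 6, 0)
  row 2: subtract 2×row1 = (0, 0, 2, 5)
  row 3: subtract 5×row1 = (0, 0, 4, 6)
step 3: normalize row 2 (÷2) = (0, 0, 1, 8)
  row 0: subtract 6×row2 = (1, 0, 0, 7)
  row 1: subtract 8×row2 = (0, 1, 0, 4)
  row 3: subtract 4×row2 = (0, 0, 0, 7)
step 4: normalize row 3 (÷7) = (0, 0, 0, 1)
  row 0: subtract 7×row3 = (1, 0, 0, 0)
  row 1: subtract 4×row3 = (0, 1, 0, 0)
  row 2: subtract 8×row3 = (0, 0, 1, 0)

pivot columns: 0, 1, 2, 3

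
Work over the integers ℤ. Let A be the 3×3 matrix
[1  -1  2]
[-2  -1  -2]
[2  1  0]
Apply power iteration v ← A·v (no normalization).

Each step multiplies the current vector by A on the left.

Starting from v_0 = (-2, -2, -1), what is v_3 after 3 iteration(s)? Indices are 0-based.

v_3 = (-22, 28, -36)

v_0 = (-2, -2, -1).
v_1 = A·v_0 = (-2, 8, -6).
v_2 = A·v_1 = (-22, 8, 4).
v_3 = A·v_2 = (-22, 28, -36).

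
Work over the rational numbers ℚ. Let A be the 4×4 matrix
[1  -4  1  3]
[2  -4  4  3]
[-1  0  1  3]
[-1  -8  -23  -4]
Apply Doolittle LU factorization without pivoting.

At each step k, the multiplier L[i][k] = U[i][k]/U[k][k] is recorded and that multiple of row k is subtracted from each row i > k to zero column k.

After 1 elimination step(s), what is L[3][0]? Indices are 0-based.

k=0: U[0][0]=1
  eliminate (1,0): mult=2, new row 1: (0, 4, 2, -3); set L[1][0]=2
  eliminate (2,0): mult=-1, new row 2: (0, -4, 2, 6); set L[2][0]=-1
  eliminate (3,0): mult=-1, new row 3: (0, -12, -22, -1); set L[3][0]=-1

L[3][0] = -1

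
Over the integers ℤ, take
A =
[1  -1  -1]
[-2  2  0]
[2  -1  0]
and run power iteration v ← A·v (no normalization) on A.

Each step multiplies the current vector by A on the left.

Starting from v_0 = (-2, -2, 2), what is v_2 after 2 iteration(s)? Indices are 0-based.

v_2 = (0, 4, -4)

v_0 = (-2, -2, 2).
v_1 = A·v_0 = (-2, 0, -2).
v_2 = A·v_1 = (0, 4, -4).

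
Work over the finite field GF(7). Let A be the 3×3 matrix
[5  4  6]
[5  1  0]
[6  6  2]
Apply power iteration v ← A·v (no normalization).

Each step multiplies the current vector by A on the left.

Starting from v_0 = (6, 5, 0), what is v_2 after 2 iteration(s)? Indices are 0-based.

v_2 = (2, 5, 5)

v_0 = (6, 5, 0).
v_1 = A·v_0 = (1, 0, 3).
v_2 = A·v_1 = (2, 5, 5).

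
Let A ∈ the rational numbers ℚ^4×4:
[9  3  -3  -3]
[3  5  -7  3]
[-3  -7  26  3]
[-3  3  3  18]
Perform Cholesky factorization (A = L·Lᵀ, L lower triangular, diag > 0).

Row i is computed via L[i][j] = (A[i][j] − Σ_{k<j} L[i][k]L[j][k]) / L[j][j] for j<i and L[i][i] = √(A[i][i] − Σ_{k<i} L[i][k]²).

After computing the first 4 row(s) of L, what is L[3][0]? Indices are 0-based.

Step 1: L[0][0] = √(9) = 3.
  L[1][0] = (3) / L[0][0] = 1.
Step 2: L[1][1] = √(4) = 2.
  L[2][0] = (-3) / L[0][0] = -1.
  L[2][1] = (-6) / L[1][1] = -3.
Step 3: L[2][2] = √(16) = 4.
  L[3][0] = (-3) / L[0][0] = -1.
  L[3][1] = (4) / L[1][1] = 2.
  L[3][2] = (8) / L[2][2] = 2.
Step 4: L[3][3] = √(9) = 3.

L[3][0] = -1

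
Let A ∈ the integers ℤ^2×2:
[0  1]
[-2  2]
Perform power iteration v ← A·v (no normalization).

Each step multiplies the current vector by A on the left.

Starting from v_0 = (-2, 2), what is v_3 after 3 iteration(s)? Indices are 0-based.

v_3 = (12, 8)

v_0 = (-2, 2).
v_1 = A·v_0 = (2, 8).
v_2 = A·v_1 = (8, 12).
v_3 = A·v_2 = (12, 8).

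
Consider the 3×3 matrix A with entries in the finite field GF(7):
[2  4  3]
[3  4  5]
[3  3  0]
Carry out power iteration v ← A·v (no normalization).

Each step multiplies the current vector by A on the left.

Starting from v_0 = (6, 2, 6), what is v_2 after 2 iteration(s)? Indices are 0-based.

v_2 = (1, 3, 2)

v_0 = (6, 2, 6).
v_1 = A·v_0 = (3, 0, 3).
v_2 = A·v_1 = (1, 3, 2).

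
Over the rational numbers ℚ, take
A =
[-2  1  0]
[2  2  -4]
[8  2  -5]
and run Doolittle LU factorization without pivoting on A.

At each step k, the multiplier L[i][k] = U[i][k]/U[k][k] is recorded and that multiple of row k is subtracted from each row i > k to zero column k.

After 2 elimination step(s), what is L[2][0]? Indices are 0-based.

[col 0] pivot -2
  R1 -= -1*R0 → (0, 3, -4)  (L[1][0] := -1)
  R2 -= -4*R0 → (0, 6, -5)  (L[2][0] := -4)
[col 1] pivot 3
  R2 -= 2*R1 → (0, 0, 3)  (L[2][1] := 2)

L[2][0] = -4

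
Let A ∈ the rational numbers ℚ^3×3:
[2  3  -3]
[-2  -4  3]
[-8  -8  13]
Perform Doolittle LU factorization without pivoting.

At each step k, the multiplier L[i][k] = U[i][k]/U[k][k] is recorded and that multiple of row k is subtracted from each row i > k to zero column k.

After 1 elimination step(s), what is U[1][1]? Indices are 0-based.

Step 1: pivot at (0,0) is 2.
  row1 ← row1 − (-1)·row0  ⇒  L[1][0]=-1, U row1=(0, -1, 0)
  row2 ← row2 − (-4)·row0  ⇒  L[2][0]=-4, U row2=(0, 4, 1)

U[1][1] = -1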